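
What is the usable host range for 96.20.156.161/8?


Network: 96.0.0.0
Broadcast: 96.255.255.255
First usable = network + 1
Last usable = broadcast - 1
Range: 96.0.0.1 to 96.255.255.254


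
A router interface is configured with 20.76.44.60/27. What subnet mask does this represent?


/27 means 27 network bits, 5 host bits
Binary: 11111111111111111111111111100000
Mask: 255.255.255.224


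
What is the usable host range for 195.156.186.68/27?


Network: 195.156.186.64
Broadcast: 195.156.186.95
First usable = network + 1
Last usable = broadcast - 1
Range: 195.156.186.65 to 195.156.186.94


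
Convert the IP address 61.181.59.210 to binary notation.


61 = 00111101
181 = 10110101
59 = 00111011
210 = 11010010
Binary: 00111101.10110101.00111011.11010010


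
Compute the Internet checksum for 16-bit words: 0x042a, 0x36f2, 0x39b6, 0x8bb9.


Sum all words (with carry folding):
+ 0x042a = 0x042a
+ 0x36f2 = 0x3b1c
+ 0x39b6 = 0x74d2
+ 0x8bb9 = 0x008c
One's complement: ~0x008c
Checksum = 0xff73


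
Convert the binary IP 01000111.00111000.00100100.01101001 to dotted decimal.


01000111 = 71
00111000 = 56
00100100 = 36
01101001 = 105
IP: 71.56.36.105


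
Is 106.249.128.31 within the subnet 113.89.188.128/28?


Subnet network: 113.89.188.128
Test IP AND mask: 106.249.128.16
No, 106.249.128.31 is not in 113.89.188.128/28


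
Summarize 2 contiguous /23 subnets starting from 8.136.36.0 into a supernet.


Original prefix: /23
Number of subnets: 2 = 2^1
New prefix = 23 - 1 = 22
Supernet: 8.136.36.0/22


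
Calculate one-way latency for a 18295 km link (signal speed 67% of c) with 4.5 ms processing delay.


Speed = 0.67 * 3e5 km/s = 201000 km/s
Propagation delay = 18295 / 201000 = 0.091 s = 91.0199 ms
Processing delay = 4.5 ms
Total one-way latency = 95.5199 ms


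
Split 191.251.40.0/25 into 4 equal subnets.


New prefix = 25 + 2 = 27
Each subnet has 32 addresses
  191.251.40.0/27
  191.251.40.32/27
  191.251.40.64/27
  191.251.40.96/27
Subnets: 191.251.40.0/27, 191.251.40.32/27, 191.251.40.64/27, 191.251.40.96/27


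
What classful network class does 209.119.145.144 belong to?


First octet: 209
Binary: 11010001
110xxxxx -> Class C (192-223)
Class C, default mask 255.255.255.0 (/24)


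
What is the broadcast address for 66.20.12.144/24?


Network: 66.20.12.0/24
Host bits = 8
Set all host bits to 1:
Broadcast: 66.20.12.255


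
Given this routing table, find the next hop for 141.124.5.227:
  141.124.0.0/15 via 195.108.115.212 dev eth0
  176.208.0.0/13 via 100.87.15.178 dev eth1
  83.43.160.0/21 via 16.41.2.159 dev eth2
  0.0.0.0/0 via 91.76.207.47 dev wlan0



Longest prefix match for 141.124.5.227:
  /15 141.124.0.0: MATCH
  /13 176.208.0.0: no
  /21 83.43.160.0: no
  /0 0.0.0.0: MATCH
Selected: next-hop 195.108.115.212 via eth0 (matched /15)


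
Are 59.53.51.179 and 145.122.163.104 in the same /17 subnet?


Mask: 255.255.128.0
59.53.51.179 AND mask = 59.53.0.0
145.122.163.104 AND mask = 145.122.128.0
No, different subnets (59.53.0.0 vs 145.122.128.0)


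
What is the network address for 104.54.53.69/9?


IP:   01101000.00110110.00110101.01000101
Mask: 11111111.10000000.00000000.00000000
AND operation:
Net:  01101000.00000000.00000000.00000000
Network: 104.0.0.0/9


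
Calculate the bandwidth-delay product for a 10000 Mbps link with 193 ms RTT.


BDP = bandwidth * RTT
= 10000 Mbps * 193 ms
= 10000 * 1e6 * 193 / 1000 bits
= 1930000000 bits
= 241250000 bytes
= 235595.7031 KB
BDP = 1930000000 bits (241250000 bytes)


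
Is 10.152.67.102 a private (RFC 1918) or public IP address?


RFC 1918 private ranges:
  10.0.0.0/8 (10.0.0.0 - 10.255.255.255)
  172.16.0.0/12 (172.16.0.0 - 172.31.255.255)
  192.168.0.0/16 (192.168.0.0 - 192.168.255.255)
Private (in 10.0.0.0/8)


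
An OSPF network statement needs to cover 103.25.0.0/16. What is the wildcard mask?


Subnet mask: 255.255.0.0
Wildcard = 255.255.255.255 - subnet mask
255 - 255 = 0
255 - 255 = 0
255 - 0 = 255
255 - 0 = 255
Wildcard: 0.0.255.255


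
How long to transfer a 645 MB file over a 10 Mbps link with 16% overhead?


Effective throughput = 10 * (1 - 16/100) = 8.4 Mbps
File size in Mb = 645 * 8 = 5160 Mb
Time = 5160 / 8.4
Time = 614.2857 seconds


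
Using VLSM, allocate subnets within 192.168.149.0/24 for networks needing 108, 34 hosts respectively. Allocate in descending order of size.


108 hosts -> /25 (126 usable): 192.168.149.0/25
34 hosts -> /26 (62 usable): 192.168.149.128/26
Allocation: 192.168.149.0/25 (108 hosts, 126 usable); 192.168.149.128/26 (34 hosts, 62 usable)


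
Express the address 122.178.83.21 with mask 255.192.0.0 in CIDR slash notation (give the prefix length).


Binary: 11111111.11000000.00000000.00000000
Count leading 1s
Prefix: /10


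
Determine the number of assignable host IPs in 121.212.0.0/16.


Host bits = 32 - 16 = 16
Total addresses = 2^16 = 65536
Usable = total - 2 (network and broadcast)
Usable hosts: 65534


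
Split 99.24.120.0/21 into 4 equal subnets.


New prefix = 21 + 2 = 23
Each subnet has 512 addresses
  99.24.120.0/23
  99.24.122.0/23
  99.24.124.0/23
  99.24.126.0/23
Subnets: 99.24.120.0/23, 99.24.122.0/23, 99.24.124.0/23, 99.24.126.0/23


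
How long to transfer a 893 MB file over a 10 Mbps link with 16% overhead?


Effective throughput = 10 * (1 - 16/100) = 8.4 Mbps
File size in Mb = 893 * 8 = 7144 Mb
Time = 7144 / 8.4
Time = 850.4762 seconds


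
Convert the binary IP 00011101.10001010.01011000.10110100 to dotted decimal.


00011101 = 29
10001010 = 138
01011000 = 88
10110100 = 180
IP: 29.138.88.180


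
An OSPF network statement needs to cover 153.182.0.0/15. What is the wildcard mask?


Subnet mask: 255.254.0.0
Wildcard = 255.255.255.255 - subnet mask
255 - 255 = 0
255 - 254 = 1
255 - 0 = 255
255 - 0 = 255
Wildcard: 0.1.255.255


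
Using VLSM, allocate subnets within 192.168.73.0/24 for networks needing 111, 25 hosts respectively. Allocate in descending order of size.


111 hosts -> /25 (126 usable): 192.168.73.0/25
25 hosts -> /27 (30 usable): 192.168.73.128/27
Allocation: 192.168.73.0/25 (111 hosts, 126 usable); 192.168.73.128/27 (25 hosts, 30 usable)


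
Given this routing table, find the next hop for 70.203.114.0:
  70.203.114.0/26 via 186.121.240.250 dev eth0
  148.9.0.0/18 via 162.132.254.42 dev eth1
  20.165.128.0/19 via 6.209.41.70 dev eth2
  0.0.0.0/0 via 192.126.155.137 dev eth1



Longest prefix match for 70.203.114.0:
  /26 70.203.114.0: MATCH
  /18 148.9.0.0: no
  /19 20.165.128.0: no
  /0 0.0.0.0: MATCH
Selected: next-hop 186.121.240.250 via eth0 (matched /26)


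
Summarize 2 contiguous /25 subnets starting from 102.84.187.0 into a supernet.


Original prefix: /25
Number of subnets: 2 = 2^1
New prefix = 25 - 1 = 24
Supernet: 102.84.187.0/24


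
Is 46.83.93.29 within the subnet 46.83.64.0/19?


Subnet network: 46.83.64.0
Test IP AND mask: 46.83.64.0
Yes, 46.83.93.29 is in 46.83.64.0/19


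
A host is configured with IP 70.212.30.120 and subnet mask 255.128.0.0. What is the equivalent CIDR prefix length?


Binary: 11111111.10000000.00000000.00000000
Count leading 1s
Prefix: /9


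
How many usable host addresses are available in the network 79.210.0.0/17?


Host bits = 32 - 17 = 15
Total addresses = 2^15 = 32768
Usable = total - 2 (network and broadcast)
Usable hosts: 32766


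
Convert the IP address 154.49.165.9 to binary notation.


154 = 10011010
49 = 00110001
165 = 10100101
9 = 00001001
Binary: 10011010.00110001.10100101.00001001


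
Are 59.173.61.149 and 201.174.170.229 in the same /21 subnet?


Mask: 255.255.248.0
59.173.61.149 AND mask = 59.173.56.0
201.174.170.229 AND mask = 201.174.168.0
No, different subnets (59.173.56.0 vs 201.174.168.0)


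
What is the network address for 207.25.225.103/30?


IP:   11001111.00011001.11100001.01100111
Mask: 11111111.11111111.11111111.11111100
AND operation:
Net:  11001111.00011001.11100001.01100100
Network: 207.25.225.100/30


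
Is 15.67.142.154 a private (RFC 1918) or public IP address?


RFC 1918 private ranges:
  10.0.0.0/8 (10.0.0.0 - 10.255.255.255)
  172.16.0.0/12 (172.16.0.0 - 172.31.255.255)
  192.168.0.0/16 (192.168.0.0 - 192.168.255.255)
Public (not in any RFC 1918 range)


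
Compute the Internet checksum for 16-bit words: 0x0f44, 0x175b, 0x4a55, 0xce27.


Sum all words (with carry folding):
+ 0x0f44 = 0x0f44
+ 0x175b = 0x269f
+ 0x4a55 = 0x70f4
+ 0xce27 = 0x3f1c
One's complement: ~0x3f1c
Checksum = 0xc0e3


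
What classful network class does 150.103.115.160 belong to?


First octet: 150
Binary: 10010110
10xxxxxx -> Class B (128-191)
Class B, default mask 255.255.0.0 (/16)


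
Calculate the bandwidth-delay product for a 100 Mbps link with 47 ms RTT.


BDP = bandwidth * RTT
= 100 Mbps * 47 ms
= 100 * 1e6 * 47 / 1000 bits
= 4700000 bits
= 587500 bytes
= 573.7305 KB
BDP = 4700000 bits (587500 bytes)


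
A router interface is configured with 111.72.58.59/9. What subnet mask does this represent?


/9 means 9 network bits, 23 host bits
Binary: 11111111100000000000000000000000
Mask: 255.128.0.0


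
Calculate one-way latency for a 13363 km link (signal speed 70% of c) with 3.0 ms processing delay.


Speed = 0.7 * 3e5 km/s = 210000 km/s
Propagation delay = 13363 / 210000 = 0.0636 s = 63.6333 ms
Processing delay = 3.0 ms
Total one-way latency = 66.6333 ms


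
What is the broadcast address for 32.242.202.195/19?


Network: 32.242.192.0/19
Host bits = 13
Set all host bits to 1:
Broadcast: 32.242.223.255


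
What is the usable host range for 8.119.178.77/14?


Network: 8.116.0.0
Broadcast: 8.119.255.255
First usable = network + 1
Last usable = broadcast - 1
Range: 8.116.0.1 to 8.119.255.254


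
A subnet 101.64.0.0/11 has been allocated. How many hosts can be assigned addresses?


Host bits = 32 - 11 = 21
Total addresses = 2^21 = 2097152
Usable = total - 2 (network and broadcast)
Usable hosts: 2097150


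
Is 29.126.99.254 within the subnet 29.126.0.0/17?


Subnet network: 29.126.0.0
Test IP AND mask: 29.126.0.0
Yes, 29.126.99.254 is in 29.126.0.0/17


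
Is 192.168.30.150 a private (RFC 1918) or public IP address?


RFC 1918 private ranges:
  10.0.0.0/8 (10.0.0.0 - 10.255.255.255)
  172.16.0.0/12 (172.16.0.0 - 172.31.255.255)
  192.168.0.0/16 (192.168.0.0 - 192.168.255.255)
Private (in 192.168.0.0/16)


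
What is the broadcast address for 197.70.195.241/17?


Network: 197.70.128.0/17
Host bits = 15
Set all host bits to 1:
Broadcast: 197.70.255.255


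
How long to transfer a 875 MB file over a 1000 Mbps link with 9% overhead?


Effective throughput = 1000 * (1 - 9/100) = 910 Mbps
File size in Mb = 875 * 8 = 7000 Mb
Time = 7000 / 910
Time = 7.6923 seconds


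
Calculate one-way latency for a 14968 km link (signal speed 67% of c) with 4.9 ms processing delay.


Speed = 0.67 * 3e5 km/s = 201000 km/s
Propagation delay = 14968 / 201000 = 0.0745 s = 74.4677 ms
Processing delay = 4.9 ms
Total one-way latency = 79.3677 ms


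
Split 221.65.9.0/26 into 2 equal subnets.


New prefix = 26 + 1 = 27
Each subnet has 32 addresses
  221.65.9.0/27
  221.65.9.32/27
Subnets: 221.65.9.0/27, 221.65.9.32/27


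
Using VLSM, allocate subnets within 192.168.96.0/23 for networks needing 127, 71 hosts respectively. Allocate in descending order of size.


127 hosts -> /24 (254 usable): 192.168.96.0/24
71 hosts -> /25 (126 usable): 192.168.97.0/25
Allocation: 192.168.96.0/24 (127 hosts, 254 usable); 192.168.97.0/25 (71 hosts, 126 usable)


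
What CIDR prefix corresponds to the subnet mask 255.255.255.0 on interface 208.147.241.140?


Binary: 11111111.11111111.11111111.00000000
Count leading 1s
Prefix: /24


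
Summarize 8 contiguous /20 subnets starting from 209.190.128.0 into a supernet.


Original prefix: /20
Number of subnets: 8 = 2^3
New prefix = 20 - 3 = 17
Supernet: 209.190.128.0/17


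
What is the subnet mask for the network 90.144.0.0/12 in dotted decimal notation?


/12 means 12 network bits, 20 host bits
Binary: 11111111111100000000000000000000
Mask: 255.240.0.0


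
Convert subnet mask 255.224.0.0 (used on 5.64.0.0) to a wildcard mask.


Subnet mask: 255.224.0.0
Wildcard = 255.255.255.255 - subnet mask
255 - 255 = 0
255 - 224 = 31
255 - 0 = 255
255 - 0 = 255
Wildcard: 0.31.255.255


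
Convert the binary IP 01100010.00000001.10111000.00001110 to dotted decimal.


01100010 = 98
00000001 = 1
10111000 = 184
00001110 = 14
IP: 98.1.184.14


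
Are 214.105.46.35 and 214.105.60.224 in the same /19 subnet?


Mask: 255.255.224.0
214.105.46.35 AND mask = 214.105.32.0
214.105.60.224 AND mask = 214.105.32.0
Yes, same subnet (214.105.32.0)


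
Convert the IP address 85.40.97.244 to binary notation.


85 = 01010101
40 = 00101000
97 = 01100001
244 = 11110100
Binary: 01010101.00101000.01100001.11110100


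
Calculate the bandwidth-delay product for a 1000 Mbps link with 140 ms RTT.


BDP = bandwidth * RTT
= 1000 Mbps * 140 ms
= 1000 * 1e6 * 140 / 1000 bits
= 140000000 bits
= 17500000 bytes
= 17089.8438 KB
BDP = 140000000 bits (17500000 bytes)


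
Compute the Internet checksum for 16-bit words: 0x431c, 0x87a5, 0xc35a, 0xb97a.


Sum all words (with carry folding):
+ 0x431c = 0x431c
+ 0x87a5 = 0xcac1
+ 0xc35a = 0x8e1c
+ 0xb97a = 0x4797
One's complement: ~0x4797
Checksum = 0xb868


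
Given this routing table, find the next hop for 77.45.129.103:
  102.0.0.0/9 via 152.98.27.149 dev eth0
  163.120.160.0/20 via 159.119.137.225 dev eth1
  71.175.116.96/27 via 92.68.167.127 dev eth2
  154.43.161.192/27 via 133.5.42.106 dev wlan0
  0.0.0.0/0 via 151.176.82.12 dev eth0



Longest prefix match for 77.45.129.103:
  /9 102.0.0.0: no
  /20 163.120.160.0: no
  /27 71.175.116.96: no
  /27 154.43.161.192: no
  /0 0.0.0.0: MATCH
Selected: next-hop 151.176.82.12 via eth0 (matched /0)


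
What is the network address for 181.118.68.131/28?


IP:   10110101.01110110.01000100.10000011
Mask: 11111111.11111111.11111111.11110000
AND operation:
Net:  10110101.01110110.01000100.10000000
Network: 181.118.68.128/28


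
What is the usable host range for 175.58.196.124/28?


Network: 175.58.196.112
Broadcast: 175.58.196.127
First usable = network + 1
Last usable = broadcast - 1
Range: 175.58.196.113 to 175.58.196.126


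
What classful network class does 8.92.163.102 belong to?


First octet: 8
Binary: 00001000
0xxxxxxx -> Class A (1-126)
Class A, default mask 255.0.0.0 (/8)


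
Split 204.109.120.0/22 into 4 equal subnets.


New prefix = 22 + 2 = 24
Each subnet has 256 addresses
  204.109.120.0/24
  204.109.121.0/24
  204.109.122.0/24
  204.109.123.0/24
Subnets: 204.109.120.0/24, 204.109.121.0/24, 204.109.122.0/24, 204.109.123.0/24


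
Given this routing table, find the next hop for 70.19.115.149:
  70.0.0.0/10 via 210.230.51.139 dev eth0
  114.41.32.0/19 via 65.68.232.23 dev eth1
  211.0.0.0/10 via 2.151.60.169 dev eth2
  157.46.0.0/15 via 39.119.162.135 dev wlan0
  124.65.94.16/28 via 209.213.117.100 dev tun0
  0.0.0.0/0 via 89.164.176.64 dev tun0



Longest prefix match for 70.19.115.149:
  /10 70.0.0.0: MATCH
  /19 114.41.32.0: no
  /10 211.0.0.0: no
  /15 157.46.0.0: no
  /28 124.65.94.16: no
  /0 0.0.0.0: MATCH
Selected: next-hop 210.230.51.139 via eth0 (matched /10)


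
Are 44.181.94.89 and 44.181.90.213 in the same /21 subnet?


Mask: 255.255.248.0
44.181.94.89 AND mask = 44.181.88.0
44.181.90.213 AND mask = 44.181.88.0
Yes, same subnet (44.181.88.0)


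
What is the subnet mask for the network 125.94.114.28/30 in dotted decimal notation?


/30 means 30 network bits, 2 host bits
Binary: 11111111111111111111111111111100
Mask: 255.255.255.252


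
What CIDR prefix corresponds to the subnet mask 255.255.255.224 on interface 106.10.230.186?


Binary: 11111111.11111111.11111111.11100000
Count leading 1s
Prefix: /27


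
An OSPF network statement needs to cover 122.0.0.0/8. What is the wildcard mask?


Subnet mask: 255.0.0.0
Wildcard = 255.255.255.255 - subnet mask
255 - 255 = 0
255 - 0 = 255
255 - 0 = 255
255 - 0 = 255
Wildcard: 0.255.255.255


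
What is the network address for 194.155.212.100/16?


IP:   11000010.10011011.11010100.01100100
Mask: 11111111.11111111.00000000.00000000
AND operation:
Net:  11000010.10011011.00000000.00000000
Network: 194.155.0.0/16


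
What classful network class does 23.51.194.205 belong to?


First octet: 23
Binary: 00010111
0xxxxxxx -> Class A (1-126)
Class A, default mask 255.0.0.0 (/8)


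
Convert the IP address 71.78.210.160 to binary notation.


71 = 01000111
78 = 01001110
210 = 11010010
160 = 10100000
Binary: 01000111.01001110.11010010.10100000


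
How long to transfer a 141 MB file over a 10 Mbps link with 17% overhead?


Effective throughput = 10 * (1 - 17/100) = 8.3 Mbps
File size in Mb = 141 * 8 = 1128 Mb
Time = 1128 / 8.3
Time = 135.9036 seconds


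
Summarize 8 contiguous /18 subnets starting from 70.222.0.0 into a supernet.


Original prefix: /18
Number of subnets: 8 = 2^3
New prefix = 18 - 3 = 15
Supernet: 70.222.0.0/15


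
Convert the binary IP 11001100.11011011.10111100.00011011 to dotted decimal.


11001100 = 204
11011011 = 219
10111100 = 188
00011011 = 27
IP: 204.219.188.27


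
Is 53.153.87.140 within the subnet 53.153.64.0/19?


Subnet network: 53.153.64.0
Test IP AND mask: 53.153.64.0
Yes, 53.153.87.140 is in 53.153.64.0/19


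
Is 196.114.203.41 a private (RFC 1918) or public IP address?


RFC 1918 private ranges:
  10.0.0.0/8 (10.0.0.0 - 10.255.255.255)
  172.16.0.0/12 (172.16.0.0 - 172.31.255.255)
  192.168.0.0/16 (192.168.0.0 - 192.168.255.255)
Public (not in any RFC 1918 range)


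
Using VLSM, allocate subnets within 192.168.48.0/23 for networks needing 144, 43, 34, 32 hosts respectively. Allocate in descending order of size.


144 hosts -> /24 (254 usable): 192.168.48.0/24
43 hosts -> /26 (62 usable): 192.168.49.0/26
34 hosts -> /26 (62 usable): 192.168.49.64/26
32 hosts -> /26 (62 usable): 192.168.49.128/26
Allocation: 192.168.48.0/24 (144 hosts, 254 usable); 192.168.49.0/26 (43 hosts, 62 usable); 192.168.49.64/26 (34 hosts, 62 usable); 192.168.49.128/26 (32 hosts, 62 usable)


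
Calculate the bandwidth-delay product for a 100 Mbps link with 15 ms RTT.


BDP = bandwidth * RTT
= 100 Mbps * 15 ms
= 100 * 1e6 * 15 / 1000 bits
= 1500000 bits
= 187500 bytes
= 183.1055 KB
BDP = 1500000 bits (187500 bytes)


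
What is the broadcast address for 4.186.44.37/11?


Network: 4.160.0.0/11
Host bits = 21
Set all host bits to 1:
Broadcast: 4.191.255.255


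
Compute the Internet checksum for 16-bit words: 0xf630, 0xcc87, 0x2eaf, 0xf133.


Sum all words (with carry folding):
+ 0xf630 = 0xf630
+ 0xcc87 = 0xc2b8
+ 0x2eaf = 0xf167
+ 0xf133 = 0xe29b
One's complement: ~0xe29b
Checksum = 0x1d64


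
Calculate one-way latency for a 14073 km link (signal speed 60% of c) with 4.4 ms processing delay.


Speed = 0.6 * 3e5 km/s = 180000 km/s
Propagation delay = 14073 / 180000 = 0.0782 s = 78.1833 ms
Processing delay = 4.4 ms
Total one-way latency = 82.5833 ms


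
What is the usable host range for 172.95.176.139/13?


Network: 172.88.0.0
Broadcast: 172.95.255.255
First usable = network + 1
Last usable = broadcast - 1
Range: 172.88.0.1 to 172.95.255.254


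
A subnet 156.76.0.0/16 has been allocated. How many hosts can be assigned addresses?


Host bits = 32 - 16 = 16
Total addresses = 2^16 = 65536
Usable = total - 2 (network and broadcast)
Usable hosts: 65534


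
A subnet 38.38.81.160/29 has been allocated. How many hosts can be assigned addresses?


Host bits = 32 - 29 = 3
Total addresses = 2^3 = 8
Usable = total - 2 (network and broadcast)
Usable hosts: 6


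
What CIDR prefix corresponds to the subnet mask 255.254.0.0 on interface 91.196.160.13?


Binary: 11111111.11111110.00000000.00000000
Count leading 1s
Prefix: /15


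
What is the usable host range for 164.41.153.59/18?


Network: 164.41.128.0
Broadcast: 164.41.191.255
First usable = network + 1
Last usable = broadcast - 1
Range: 164.41.128.1 to 164.41.191.254


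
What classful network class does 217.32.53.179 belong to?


First octet: 217
Binary: 11011001
110xxxxx -> Class C (192-223)
Class C, default mask 255.255.255.0 (/24)


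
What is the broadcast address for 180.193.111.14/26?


Network: 180.193.111.0/26
Host bits = 6
Set all host bits to 1:
Broadcast: 180.193.111.63


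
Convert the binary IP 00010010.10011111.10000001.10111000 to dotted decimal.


00010010 = 18
10011111 = 159
10000001 = 129
10111000 = 184
IP: 18.159.129.184


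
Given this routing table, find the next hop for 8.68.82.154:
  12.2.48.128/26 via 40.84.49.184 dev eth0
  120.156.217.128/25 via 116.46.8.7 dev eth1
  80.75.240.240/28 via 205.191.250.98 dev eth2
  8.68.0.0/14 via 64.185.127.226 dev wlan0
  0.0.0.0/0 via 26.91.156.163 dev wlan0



Longest prefix match for 8.68.82.154:
  /26 12.2.48.128: no
  /25 120.156.217.128: no
  /28 80.75.240.240: no
  /14 8.68.0.0: MATCH
  /0 0.0.0.0: MATCH
Selected: next-hop 64.185.127.226 via wlan0 (matched /14)


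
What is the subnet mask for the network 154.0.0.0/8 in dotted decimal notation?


/8 means 8 network bits, 24 host bits
Binary: 11111111000000000000000000000000
Mask: 255.0.0.0


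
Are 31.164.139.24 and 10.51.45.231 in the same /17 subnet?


Mask: 255.255.128.0
31.164.139.24 AND mask = 31.164.128.0
10.51.45.231 AND mask = 10.51.0.0
No, different subnets (31.164.128.0 vs 10.51.0.0)


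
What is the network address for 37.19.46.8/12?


IP:   00100101.00010011.00101110.00001000
Mask: 11111111.11110000.00000000.00000000
AND operation:
Net:  00100101.00010000.00000000.00000000
Network: 37.16.0.0/12


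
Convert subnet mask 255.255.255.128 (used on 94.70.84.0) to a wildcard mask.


Subnet mask: 255.255.255.128
Wildcard = 255.255.255.255 - subnet mask
255 - 255 = 0
255 - 255 = 0
255 - 255 = 0
255 - 128 = 127
Wildcard: 0.0.0.127


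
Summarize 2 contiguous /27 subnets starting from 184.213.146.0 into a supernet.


Original prefix: /27
Number of subnets: 2 = 2^1
New prefix = 27 - 1 = 26
Supernet: 184.213.146.0/26


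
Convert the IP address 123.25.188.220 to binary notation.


123 = 01111011
25 = 00011001
188 = 10111100
220 = 11011100
Binary: 01111011.00011001.10111100.11011100


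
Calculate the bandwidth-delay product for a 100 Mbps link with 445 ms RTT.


BDP = bandwidth * RTT
= 100 Mbps * 445 ms
= 100 * 1e6 * 445 / 1000 bits
= 44500000 bits
= 5562500 bytes
= 5432.1289 KB
BDP = 44500000 bits (5562500 bytes)


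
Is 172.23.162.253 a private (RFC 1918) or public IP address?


RFC 1918 private ranges:
  10.0.0.0/8 (10.0.0.0 - 10.255.255.255)
  172.16.0.0/12 (172.16.0.0 - 172.31.255.255)
  192.168.0.0/16 (192.168.0.0 - 192.168.255.255)
Private (in 172.16.0.0/12)


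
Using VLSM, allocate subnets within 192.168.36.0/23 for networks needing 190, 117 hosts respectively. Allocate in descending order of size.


190 hosts -> /24 (254 usable): 192.168.36.0/24
117 hosts -> /25 (126 usable): 192.168.37.0/25
Allocation: 192.168.36.0/24 (190 hosts, 254 usable); 192.168.37.0/25 (117 hosts, 126 usable)


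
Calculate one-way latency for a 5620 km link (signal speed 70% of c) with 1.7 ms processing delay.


Speed = 0.7 * 3e5 km/s = 210000 km/s
Propagation delay = 5620 / 210000 = 0.0268 s = 26.7619 ms
Processing delay = 1.7 ms
Total one-way latency = 28.4619 ms


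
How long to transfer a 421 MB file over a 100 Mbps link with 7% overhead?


Effective throughput = 100 * (1 - 7/100) = 93 Mbps
File size in Mb = 421 * 8 = 3368 Mb
Time = 3368 / 93
Time = 36.2151 seconds


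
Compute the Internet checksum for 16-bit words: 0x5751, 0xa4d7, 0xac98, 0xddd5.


Sum all words (with carry folding):
+ 0x5751 = 0x5751
+ 0xa4d7 = 0xfc28
+ 0xac98 = 0xa8c1
+ 0xddd5 = 0x8697
One's complement: ~0x8697
Checksum = 0x7968


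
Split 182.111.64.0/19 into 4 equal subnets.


New prefix = 19 + 2 = 21
Each subnet has 2048 addresses
  182.111.64.0/21
  182.111.72.0/21
  182.111.80.0/21
  182.111.88.0/21
Subnets: 182.111.64.0/21, 182.111.72.0/21, 182.111.80.0/21, 182.111.88.0/21


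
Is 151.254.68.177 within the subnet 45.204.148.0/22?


Subnet network: 45.204.148.0
Test IP AND mask: 151.254.68.0
No, 151.254.68.177 is not in 45.204.148.0/22


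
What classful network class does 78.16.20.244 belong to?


First octet: 78
Binary: 01001110
0xxxxxxx -> Class A (1-126)
Class A, default mask 255.0.0.0 (/8)


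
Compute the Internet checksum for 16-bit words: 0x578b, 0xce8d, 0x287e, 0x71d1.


Sum all words (with carry folding):
+ 0x578b = 0x578b
+ 0xce8d = 0x2619
+ 0x287e = 0x4e97
+ 0x71d1 = 0xc068
One's complement: ~0xc068
Checksum = 0x3f97


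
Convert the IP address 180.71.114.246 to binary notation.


180 = 10110100
71 = 01000111
114 = 01110010
246 = 11110110
Binary: 10110100.01000111.01110010.11110110


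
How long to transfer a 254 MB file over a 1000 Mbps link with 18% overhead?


Effective throughput = 1000 * (1 - 18/100) = 820.0 Mbps
File size in Mb = 254 * 8 = 2032 Mb
Time = 2032 / 820.0
Time = 2.478 seconds


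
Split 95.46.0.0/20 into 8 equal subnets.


New prefix = 20 + 3 = 23
Each subnet has 512 addresses
  95.46.0.0/23
  95.46.2.0/23
  95.46.4.0/23
  95.46.6.0/23
  95.46.8.0/23
  95.46.10.0/23
  95.46.12.0/23
  95.46.14.0/23
Subnets: 95.46.0.0/23, 95.46.2.0/23, 95.46.4.0/23, 95.46.6.0/23, 95.46.8.0/23, 95.46.10.0/23, 95.46.12.0/23, 95.46.14.0/23


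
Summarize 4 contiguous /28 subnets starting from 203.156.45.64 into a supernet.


Original prefix: /28
Number of subnets: 4 = 2^2
New prefix = 28 - 2 = 26
Supernet: 203.156.45.64/26


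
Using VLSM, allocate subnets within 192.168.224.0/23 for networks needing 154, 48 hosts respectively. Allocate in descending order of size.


154 hosts -> /24 (254 usable): 192.168.224.0/24
48 hosts -> /26 (62 usable): 192.168.225.0/26
Allocation: 192.168.224.0/24 (154 hosts, 254 usable); 192.168.225.0/26 (48 hosts, 62 usable)


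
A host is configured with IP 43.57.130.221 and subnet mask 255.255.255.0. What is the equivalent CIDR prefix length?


Binary: 11111111.11111111.11111111.00000000
Count leading 1s
Prefix: /24


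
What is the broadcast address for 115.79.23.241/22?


Network: 115.79.20.0/22
Host bits = 10
Set all host bits to 1:
Broadcast: 115.79.23.255


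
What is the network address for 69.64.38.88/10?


IP:   01000101.01000000.00100110.01011000
Mask: 11111111.11000000.00000000.00000000
AND operation:
Net:  01000101.01000000.00000000.00000000
Network: 69.64.0.0/10


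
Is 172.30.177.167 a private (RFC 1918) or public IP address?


RFC 1918 private ranges:
  10.0.0.0/8 (10.0.0.0 - 10.255.255.255)
  172.16.0.0/12 (172.16.0.0 - 172.31.255.255)
  192.168.0.0/16 (192.168.0.0 - 192.168.255.255)
Private (in 172.16.0.0/12)


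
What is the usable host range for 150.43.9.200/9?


Network: 150.0.0.0
Broadcast: 150.127.255.255
First usable = network + 1
Last usable = broadcast - 1
Range: 150.0.0.1 to 150.127.255.254


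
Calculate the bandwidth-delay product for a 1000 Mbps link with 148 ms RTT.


BDP = bandwidth * RTT
= 1000 Mbps * 148 ms
= 1000 * 1e6 * 148 / 1000 bits
= 148000000 bits
= 18500000 bytes
= 18066.4062 KB
BDP = 148000000 bits (18500000 bytes)


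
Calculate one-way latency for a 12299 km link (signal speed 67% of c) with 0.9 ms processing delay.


Speed = 0.67 * 3e5 km/s = 201000 km/s
Propagation delay = 12299 / 201000 = 0.0612 s = 61.1891 ms
Processing delay = 0.9 ms
Total one-way latency = 62.0891 ms


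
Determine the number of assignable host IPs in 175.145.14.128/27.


Host bits = 32 - 27 = 5
Total addresses = 2^5 = 32
Usable = total - 2 (network and broadcast)
Usable hosts: 30


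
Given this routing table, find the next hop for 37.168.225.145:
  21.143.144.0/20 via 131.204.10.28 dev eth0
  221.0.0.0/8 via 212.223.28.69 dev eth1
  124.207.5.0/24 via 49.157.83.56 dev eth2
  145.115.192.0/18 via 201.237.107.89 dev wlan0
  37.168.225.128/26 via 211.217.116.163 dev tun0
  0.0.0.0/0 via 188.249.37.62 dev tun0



Longest prefix match for 37.168.225.145:
  /20 21.143.144.0: no
  /8 221.0.0.0: no
  /24 124.207.5.0: no
  /18 145.115.192.0: no
  /26 37.168.225.128: MATCH
  /0 0.0.0.0: MATCH
Selected: next-hop 211.217.116.163 via tun0 (matched /26)


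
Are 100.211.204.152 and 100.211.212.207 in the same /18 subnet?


Mask: 255.255.192.0
100.211.204.152 AND mask = 100.211.192.0
100.211.212.207 AND mask = 100.211.192.0
Yes, same subnet (100.211.192.0)


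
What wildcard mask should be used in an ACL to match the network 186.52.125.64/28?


Subnet mask: 255.255.255.240
Wildcard = 255.255.255.255 - subnet mask
255 - 255 = 0
255 - 255 = 0
255 - 255 = 0
255 - 240 = 15
Wildcard: 0.0.0.15


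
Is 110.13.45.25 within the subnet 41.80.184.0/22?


Subnet network: 41.80.184.0
Test IP AND mask: 110.13.44.0
No, 110.13.45.25 is not in 41.80.184.0/22


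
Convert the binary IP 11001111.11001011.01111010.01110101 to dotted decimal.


11001111 = 207
11001011 = 203
01111010 = 122
01110101 = 117
IP: 207.203.122.117


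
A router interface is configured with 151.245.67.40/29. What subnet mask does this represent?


/29 means 29 network bits, 3 host bits
Binary: 11111111111111111111111111111000
Mask: 255.255.255.248


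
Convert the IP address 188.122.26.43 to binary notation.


188 = 10111100
122 = 01111010
26 = 00011010
43 = 00101011
Binary: 10111100.01111010.00011010.00101011


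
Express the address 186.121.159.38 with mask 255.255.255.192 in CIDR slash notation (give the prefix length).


Binary: 11111111.11111111.11111111.11000000
Count leading 1s
Prefix: /26


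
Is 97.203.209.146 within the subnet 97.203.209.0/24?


Subnet network: 97.203.209.0
Test IP AND mask: 97.203.209.0
Yes, 97.203.209.146 is in 97.203.209.0/24


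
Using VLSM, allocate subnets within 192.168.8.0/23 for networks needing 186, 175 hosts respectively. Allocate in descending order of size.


186 hosts -> /24 (254 usable): 192.168.8.0/24
175 hosts -> /24 (254 usable): 192.168.9.0/24
Allocation: 192.168.8.0/24 (186 hosts, 254 usable); 192.168.9.0/24 (175 hosts, 254 usable)


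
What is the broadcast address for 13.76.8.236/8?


Network: 13.0.0.0/8
Host bits = 24
Set all host bits to 1:
Broadcast: 13.255.255.255


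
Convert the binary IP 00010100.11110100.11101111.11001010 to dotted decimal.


00010100 = 20
11110100 = 244
11101111 = 239
11001010 = 202
IP: 20.244.239.202


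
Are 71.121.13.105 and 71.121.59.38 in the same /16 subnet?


Mask: 255.255.0.0
71.121.13.105 AND mask = 71.121.0.0
71.121.59.38 AND mask = 71.121.0.0
Yes, same subnet (71.121.0.0)


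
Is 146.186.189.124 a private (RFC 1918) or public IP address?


RFC 1918 private ranges:
  10.0.0.0/8 (10.0.0.0 - 10.255.255.255)
  172.16.0.0/12 (172.16.0.0 - 172.31.255.255)
  192.168.0.0/16 (192.168.0.0 - 192.168.255.255)
Public (not in any RFC 1918 range)


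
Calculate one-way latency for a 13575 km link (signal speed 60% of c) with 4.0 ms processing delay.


Speed = 0.6 * 3e5 km/s = 180000 km/s
Propagation delay = 13575 / 180000 = 0.0754 s = 75.4167 ms
Processing delay = 4.0 ms
Total one-way latency = 79.4167 ms


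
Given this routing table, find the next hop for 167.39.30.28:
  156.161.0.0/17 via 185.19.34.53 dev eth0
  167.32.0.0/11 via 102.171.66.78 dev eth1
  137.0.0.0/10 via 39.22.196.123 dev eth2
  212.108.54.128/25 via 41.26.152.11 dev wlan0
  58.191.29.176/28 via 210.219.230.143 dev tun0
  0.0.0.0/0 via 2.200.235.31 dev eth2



Longest prefix match for 167.39.30.28:
  /17 156.161.0.0: no
  /11 167.32.0.0: MATCH
  /10 137.0.0.0: no
  /25 212.108.54.128: no
  /28 58.191.29.176: no
  /0 0.0.0.0: MATCH
Selected: next-hop 102.171.66.78 via eth1 (matched /11)


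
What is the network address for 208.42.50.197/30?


IP:   11010000.00101010.00110010.11000101
Mask: 11111111.11111111.11111111.11111100
AND operation:
Net:  11010000.00101010.00110010.11000100
Network: 208.42.50.196/30


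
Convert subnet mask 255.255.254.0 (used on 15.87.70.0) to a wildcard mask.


Subnet mask: 255.255.254.0
Wildcard = 255.255.255.255 - subnet mask
255 - 255 = 0
255 - 255 = 0
255 - 254 = 1
255 - 0 = 255
Wildcard: 0.0.1.255


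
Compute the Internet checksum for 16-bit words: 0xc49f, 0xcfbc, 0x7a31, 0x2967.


Sum all words (with carry folding):
+ 0xc49f = 0xc49f
+ 0xcfbc = 0x945c
+ 0x7a31 = 0x0e8e
+ 0x2967 = 0x37f5
One's complement: ~0x37f5
Checksum = 0xc80a


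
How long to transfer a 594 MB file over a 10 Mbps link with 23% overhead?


Effective throughput = 10 * (1 - 23/100) = 7.7 Mbps
File size in Mb = 594 * 8 = 4752 Mb
Time = 4752 / 7.7
Time = 617.1429 seconds


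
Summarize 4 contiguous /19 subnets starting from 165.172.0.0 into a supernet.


Original prefix: /19
Number of subnets: 4 = 2^2
New prefix = 19 - 2 = 17
Supernet: 165.172.0.0/17


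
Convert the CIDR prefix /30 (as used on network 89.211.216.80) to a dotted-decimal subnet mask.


/30 means 30 network bits, 2 host bits
Binary: 11111111111111111111111111111100
Mask: 255.255.255.252


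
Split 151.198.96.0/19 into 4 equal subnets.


New prefix = 19 + 2 = 21
Each subnet has 2048 addresses
  151.198.96.0/21
  151.198.104.0/21
  151.198.112.0/21
  151.198.120.0/21
Subnets: 151.198.96.0/21, 151.198.104.0/21, 151.198.112.0/21, 151.198.120.0/21


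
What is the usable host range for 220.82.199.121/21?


Network: 220.82.192.0
Broadcast: 220.82.199.255
First usable = network + 1
Last usable = broadcast - 1
Range: 220.82.192.1 to 220.82.199.254


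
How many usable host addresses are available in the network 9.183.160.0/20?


Host bits = 32 - 20 = 12
Total addresses = 2^12 = 4096
Usable = total - 2 (network and broadcast)
Usable hosts: 4094


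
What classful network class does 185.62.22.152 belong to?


First octet: 185
Binary: 10111001
10xxxxxx -> Class B (128-191)
Class B, default mask 255.255.0.0 (/16)


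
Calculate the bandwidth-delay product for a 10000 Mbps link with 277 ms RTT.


BDP = bandwidth * RTT
= 10000 Mbps * 277 ms
= 10000 * 1e6 * 277 / 1000 bits
= 2770000000 bits
= 346250000 bytes
= 338134.7656 KB
BDP = 2770000000 bits (346250000 bytes)


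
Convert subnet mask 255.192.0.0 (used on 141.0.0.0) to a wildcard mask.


Subnet mask: 255.192.0.0
Wildcard = 255.255.255.255 - subnet mask
255 - 255 = 0
255 - 192 = 63
255 - 0 = 255
255 - 0 = 255
Wildcard: 0.63.255.255


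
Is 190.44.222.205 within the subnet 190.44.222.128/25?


Subnet network: 190.44.222.128
Test IP AND mask: 190.44.222.128
Yes, 190.44.222.205 is in 190.44.222.128/25


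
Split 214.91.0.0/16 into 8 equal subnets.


New prefix = 16 + 3 = 19
Each subnet has 8192 addresses
  214.91.0.0/19
  214.91.32.0/19
  214.91.64.0/19
  214.91.96.0/19
  214.91.128.0/19
  214.91.160.0/19
  214.91.192.0/19
  214.91.224.0/19
Subnets: 214.91.0.0/19, 214.91.32.0/19, 214.91.64.0/19, 214.91.96.0/19, 214.91.128.0/19, 214.91.160.0/19, 214.91.192.0/19, 214.91.224.0/19


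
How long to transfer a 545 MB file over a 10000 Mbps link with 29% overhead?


Effective throughput = 10000 * (1 - 29/100) = 7100 Mbps
File size in Mb = 545 * 8 = 4360 Mb
Time = 4360 / 7100
Time = 0.6141 seconds


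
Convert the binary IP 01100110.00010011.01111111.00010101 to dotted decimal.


01100110 = 102
00010011 = 19
01111111 = 127
00010101 = 21
IP: 102.19.127.21


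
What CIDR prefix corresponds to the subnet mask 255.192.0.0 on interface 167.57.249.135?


Binary: 11111111.11000000.00000000.00000000
Count leading 1s
Prefix: /10


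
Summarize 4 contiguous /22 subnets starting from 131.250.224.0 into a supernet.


Original prefix: /22
Number of subnets: 4 = 2^2
New prefix = 22 - 2 = 20
Supernet: 131.250.224.0/20


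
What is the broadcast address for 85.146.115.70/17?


Network: 85.146.0.0/17
Host bits = 15
Set all host bits to 1:
Broadcast: 85.146.127.255


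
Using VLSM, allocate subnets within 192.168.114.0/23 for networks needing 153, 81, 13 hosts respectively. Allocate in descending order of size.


153 hosts -> /24 (254 usable): 192.168.114.0/24
81 hosts -> /25 (126 usable): 192.168.115.0/25
13 hosts -> /28 (14 usable): 192.168.115.128/28
Allocation: 192.168.114.0/24 (153 hosts, 254 usable); 192.168.115.0/25 (81 hosts, 126 usable); 192.168.115.128/28 (13 hosts, 14 usable)


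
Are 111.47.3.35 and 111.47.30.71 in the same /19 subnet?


Mask: 255.255.224.0
111.47.3.35 AND mask = 111.47.0.0
111.47.30.71 AND mask = 111.47.0.0
Yes, same subnet (111.47.0.0)


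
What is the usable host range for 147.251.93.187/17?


Network: 147.251.0.0
Broadcast: 147.251.127.255
First usable = network + 1
Last usable = broadcast - 1
Range: 147.251.0.1 to 147.251.127.254


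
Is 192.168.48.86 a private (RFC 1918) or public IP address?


RFC 1918 private ranges:
  10.0.0.0/8 (10.0.0.0 - 10.255.255.255)
  172.16.0.0/12 (172.16.0.0 - 172.31.255.255)
  192.168.0.0/16 (192.168.0.0 - 192.168.255.255)
Private (in 192.168.0.0/16)


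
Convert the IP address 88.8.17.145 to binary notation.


88 = 01011000
8 = 00001000
17 = 00010001
145 = 10010001
Binary: 01011000.00001000.00010001.10010001


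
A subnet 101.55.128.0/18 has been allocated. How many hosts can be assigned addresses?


Host bits = 32 - 18 = 14
Total addresses = 2^14 = 16384
Usable = total - 2 (network and broadcast)
Usable hosts: 16382


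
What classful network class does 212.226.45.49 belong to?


First octet: 212
Binary: 11010100
110xxxxx -> Class C (192-223)
Class C, default mask 255.255.255.0 (/24)


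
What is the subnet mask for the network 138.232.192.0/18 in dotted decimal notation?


/18 means 18 network bits, 14 host bits
Binary: 11111111111111111100000000000000
Mask: 255.255.192.0


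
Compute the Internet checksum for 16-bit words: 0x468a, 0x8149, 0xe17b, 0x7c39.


Sum all words (with carry folding):
+ 0x468a = 0x468a
+ 0x8149 = 0xc7d3
+ 0xe17b = 0xa94f
+ 0x7c39 = 0x2589
One's complement: ~0x2589
Checksum = 0xda76


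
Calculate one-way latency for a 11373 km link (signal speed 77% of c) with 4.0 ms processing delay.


Speed = 0.77 * 3e5 km/s = 231000 km/s
Propagation delay = 11373 / 231000 = 0.0492 s = 49.2338 ms
Processing delay = 4.0 ms
Total one-way latency = 53.2338 ms


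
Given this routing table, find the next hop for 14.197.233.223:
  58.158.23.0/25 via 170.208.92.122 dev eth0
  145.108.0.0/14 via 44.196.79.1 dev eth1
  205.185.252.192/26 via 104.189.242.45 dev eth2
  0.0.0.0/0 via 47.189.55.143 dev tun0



Longest prefix match for 14.197.233.223:
  /25 58.158.23.0: no
  /14 145.108.0.0: no
  /26 205.185.252.192: no
  /0 0.0.0.0: MATCH
Selected: next-hop 47.189.55.143 via tun0 (matched /0)


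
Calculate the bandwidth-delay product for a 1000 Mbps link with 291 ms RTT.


BDP = bandwidth * RTT
= 1000 Mbps * 291 ms
= 1000 * 1e6 * 291 / 1000 bits
= 291000000 bits
= 36375000 bytes
= 35522.4609 KB
BDP = 291000000 bits (36375000 bytes)


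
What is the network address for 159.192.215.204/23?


IP:   10011111.11000000.11010111.11001100
Mask: 11111111.11111111.11111110.00000000
AND operation:
Net:  10011111.11000000.11010110.00000000
Network: 159.192.214.0/23


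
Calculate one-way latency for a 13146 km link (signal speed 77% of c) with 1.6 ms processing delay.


Speed = 0.77 * 3e5 km/s = 231000 km/s
Propagation delay = 13146 / 231000 = 0.0569 s = 56.9091 ms
Processing delay = 1.6 ms
Total one-way latency = 58.5091 ms


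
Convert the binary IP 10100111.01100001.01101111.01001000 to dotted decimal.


10100111 = 167
01100001 = 97
01101111 = 111
01001000 = 72
IP: 167.97.111.72
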